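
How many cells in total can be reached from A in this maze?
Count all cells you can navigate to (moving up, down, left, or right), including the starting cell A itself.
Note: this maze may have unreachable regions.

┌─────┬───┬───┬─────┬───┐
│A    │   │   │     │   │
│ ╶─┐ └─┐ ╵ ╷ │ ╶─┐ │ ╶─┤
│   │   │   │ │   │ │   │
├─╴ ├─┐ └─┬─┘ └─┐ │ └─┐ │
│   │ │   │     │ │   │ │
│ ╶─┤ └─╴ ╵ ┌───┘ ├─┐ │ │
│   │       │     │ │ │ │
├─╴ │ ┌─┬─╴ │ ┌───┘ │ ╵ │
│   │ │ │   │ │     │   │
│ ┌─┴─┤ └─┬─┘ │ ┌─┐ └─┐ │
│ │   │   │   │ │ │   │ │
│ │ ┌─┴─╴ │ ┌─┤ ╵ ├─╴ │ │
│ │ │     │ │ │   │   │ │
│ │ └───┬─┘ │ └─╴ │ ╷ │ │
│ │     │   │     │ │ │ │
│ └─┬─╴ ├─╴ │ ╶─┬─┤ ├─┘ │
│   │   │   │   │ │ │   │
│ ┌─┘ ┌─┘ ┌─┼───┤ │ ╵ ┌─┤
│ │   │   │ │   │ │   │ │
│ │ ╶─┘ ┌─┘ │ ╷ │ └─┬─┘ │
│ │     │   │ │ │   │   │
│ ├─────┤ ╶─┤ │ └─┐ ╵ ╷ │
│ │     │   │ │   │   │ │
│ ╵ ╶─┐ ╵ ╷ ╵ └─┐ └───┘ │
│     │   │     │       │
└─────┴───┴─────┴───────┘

Using BFS/flood-fill to find all reachable cells from A:
Maze size: 13 × 12 = 156 total cells
78 cell(s) are walled off and cannot be reached from A.
Reachable cells: 78

Reachable region (· marks reachable cells):

┌─────┬───┬───┬─────┬───┐
│A · ·│· ·│· ·│     │   │
│ ╶─┐ └─┐ ╵ ╷ │ ╶─┐ │ ╶─┤
│· ·│· ·│· ·│·│   │ │   │
├─╴ ├─┐ └─┬─┘ └─┐ │ └─┐ │
│· ·│·│· ·│· · ·│ │   │ │
│ ╶─┤ └─╴ ╵ ┌───┘ ├─┐ │ │
│· ·│· · · ·│     │ │ │ │
├─╴ │ ┌─┬─╴ │ ┌───┘ │ ╵ │
│· ·│·│ │· ·│ │     │   │
│ ┌─┴─┤ └─┬─┘ │ ┌─┐ └─┐ │
│·│   │   │   │ │ │   │ │
│ │ ┌─┴─╴ │ ┌─┤ ╵ ├─╴ │ │
│·│ │     │ │ │   │   │ │
│ │ └───┬─┘ │ └─╴ │ ╷ │ │
│·│     │   │     │ │ │ │
│ └─┬─╴ ├─╴ │ ╶─┬─┤ ├─┘ │
│· ·│   │   │   │·│ │   │
│ ┌─┘ ┌─┘ ┌─┼───┤ │ ╵ ┌─┤
│·│   │   │·│· ·│·│   │·│
│ │ ╶─┘ ┌─┘ │ ╷ │ └─┬─┘ │
│·│     │· ·│·│·│· ·│· ·│
│ ├─────┤ ╶─┤ │ └─┐ ╵ ╷ │
│·│· · ·│· ·│·│· ·│· ·│·│
│ ╵ ╶─┐ ╵ ╷ ╵ └─┐ └───┘ │
│· · ·│· ·│· · ·│· · · ·│
└─────┴───┴─────┴───────┘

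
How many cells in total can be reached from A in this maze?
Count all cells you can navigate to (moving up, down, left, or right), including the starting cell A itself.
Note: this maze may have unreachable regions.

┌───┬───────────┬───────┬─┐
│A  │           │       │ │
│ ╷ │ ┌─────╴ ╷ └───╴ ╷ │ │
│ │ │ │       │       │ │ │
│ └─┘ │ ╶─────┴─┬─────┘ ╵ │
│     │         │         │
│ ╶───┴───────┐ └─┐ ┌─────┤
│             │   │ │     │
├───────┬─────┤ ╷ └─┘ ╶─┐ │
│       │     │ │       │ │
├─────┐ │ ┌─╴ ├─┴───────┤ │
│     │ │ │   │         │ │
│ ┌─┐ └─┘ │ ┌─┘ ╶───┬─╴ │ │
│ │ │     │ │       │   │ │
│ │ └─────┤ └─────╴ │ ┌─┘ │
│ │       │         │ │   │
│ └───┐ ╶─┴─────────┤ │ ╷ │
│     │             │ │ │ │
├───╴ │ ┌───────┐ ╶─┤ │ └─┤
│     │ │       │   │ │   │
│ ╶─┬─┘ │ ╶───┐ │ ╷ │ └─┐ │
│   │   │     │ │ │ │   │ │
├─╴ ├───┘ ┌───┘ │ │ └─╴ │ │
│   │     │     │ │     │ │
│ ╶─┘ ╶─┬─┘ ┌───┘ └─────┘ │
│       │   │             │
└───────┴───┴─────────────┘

Using BFS/flood-fill to find all reachable cells from A:
Maze size: 13 × 13 = 169 total cells
5 cell(s) are walled off and cannot be reached from A.
Reachable cells: 164

Reachable region (· marks reachable cells):

┌───┬───────────┬───────┬─┐
│A ·│· · · · · ·│· · · ·│·│
│ ╷ │ ┌─────╴ ╷ └───╴ ╷ │ │
│·│·│·│· · · ·│· · · ·│·│·│
│ └─┘ │ ╶─────┴─┬─────┘ ╵ │
│· · ·│· · · · ·│· · · · ·│
│ ╶───┴───────┐ └─┐ ┌─────┤
│· · · · · · ·│· ·│·│· · ·│
├───────┬─────┤ ╷ └─┘ ╶─┐ │
│       │· · ·│·│· · · ·│·│
├─────┐ │ ┌─╴ ├─┴───────┤ │
│· · ·│ │·│· ·│· · · · ·│·│
│ ┌─┐ └─┘ │ ┌─┘ ╶───┬─╴ │ │
│·│·│· · ·│·│· · · ·│· ·│·│
│ │ └─────┤ └─────╴ │ ┌─┘ │
│·│· · · ·│· · · · ·│·│· ·│
│ └───┐ ╶─┴─────────┤ │ ╷ │
│· · ·│· · · · · · ·│·│·│·│
├───╴ │ ┌───────┐ ╶─┤ │ └─┤
│· · ·│·│· · · ·│· ·│·│· ·│
│ ╶─┬─┘ │ ╶───┐ │ ╷ │ └─┐ │
│· ·│· ·│· · ·│·│·│·│· ·│·│
├─╴ ├───┘ ┌───┘ │ │ └─╴ │ │
│· ·│· · ·│· · ·│·│· · ·│·│
│ ╶─┘ ╶─┬─┘ ┌───┘ └─────┘ │
│· · · ·│· ·│· · · · · · ·│
└───────┴───┴─────────────┘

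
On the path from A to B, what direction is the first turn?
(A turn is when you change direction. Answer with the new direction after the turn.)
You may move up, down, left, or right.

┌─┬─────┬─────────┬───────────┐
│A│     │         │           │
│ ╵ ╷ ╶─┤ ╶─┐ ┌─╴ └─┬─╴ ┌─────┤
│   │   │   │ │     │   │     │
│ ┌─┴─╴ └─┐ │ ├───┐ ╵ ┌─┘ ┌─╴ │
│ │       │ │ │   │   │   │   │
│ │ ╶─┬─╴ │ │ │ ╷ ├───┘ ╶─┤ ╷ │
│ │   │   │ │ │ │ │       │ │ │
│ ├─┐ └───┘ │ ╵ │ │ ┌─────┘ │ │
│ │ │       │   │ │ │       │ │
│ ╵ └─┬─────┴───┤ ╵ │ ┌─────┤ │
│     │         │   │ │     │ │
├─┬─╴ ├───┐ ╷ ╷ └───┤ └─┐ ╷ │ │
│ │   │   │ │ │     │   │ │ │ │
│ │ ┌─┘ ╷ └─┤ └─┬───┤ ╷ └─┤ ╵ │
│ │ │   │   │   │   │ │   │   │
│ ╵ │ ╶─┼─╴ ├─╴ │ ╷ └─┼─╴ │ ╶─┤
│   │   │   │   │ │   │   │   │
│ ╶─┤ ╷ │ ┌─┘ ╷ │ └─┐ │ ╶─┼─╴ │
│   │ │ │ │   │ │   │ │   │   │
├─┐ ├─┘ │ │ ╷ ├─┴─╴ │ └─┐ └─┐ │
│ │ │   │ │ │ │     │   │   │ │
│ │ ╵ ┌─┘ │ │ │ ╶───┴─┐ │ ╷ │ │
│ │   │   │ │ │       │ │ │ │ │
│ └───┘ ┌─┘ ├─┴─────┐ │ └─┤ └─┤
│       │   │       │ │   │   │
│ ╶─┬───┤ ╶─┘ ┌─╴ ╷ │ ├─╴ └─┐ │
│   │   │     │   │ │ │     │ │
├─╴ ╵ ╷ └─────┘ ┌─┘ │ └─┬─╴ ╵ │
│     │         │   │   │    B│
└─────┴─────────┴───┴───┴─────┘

Directions: down, right, up, right, down, right, down, left, left, down, right, down, right, right, right, up, up, up, left, up, right, right, down, down, down, down, right, up, up, right, down, down, down, right, up, up, right, right, up, right, up, right, right, down, left, down, down, left, left, left, down, down, right, down, right, down, left, down, right, down, right, down, down, right, down, down
First turn direction: right

Solution:

┌─┬─────┬─────────┬───────────┐
│A│↱ ↓  │↱ → ↓    │           │
│ ╵ ╷ ╶─┤ ╶─┐ ┌─╴ └─┬─╴ ┌─────┤
│↳ ↑│↳ ↓│↑ ↰│↓│     │   │↱ → ↓│
│ ┌─┴─╴ └─┐ │ ├───┐ ╵ ┌─┘ ┌─╴ │
│ │↓ ← ↲  │↑│↓│↱ ↓│   │↱ ↑│↓ ↲│
│ │ ╶─┬─╴ │ │ │ ╷ ├───┘ ╶─┤ ╷ │
│ │↳ ↓│   │↑│↓│↑│↓│↱ → ↑  │↓│ │
│ ├─┐ └───┘ │ ╵ │ │ ┌─────┘ │ │
│ │ │↳ → → ↑│↳ ↑│↓│↑│↓ ← ← ↲│ │
│ ╵ └─┬─────┴───┤ ╵ │ ┌─────┤ │
│     │         │↳ ↑│↓│     │ │
├─┬─╴ ├───┐ ╷ ╷ └───┤ └─┐ ╷ │ │
│ │   │   │ │ │     │↳ ↓│ │ │ │
│ │ ┌─┘ ╷ └─┤ └─┬───┤ ╷ └─┤ ╵ │
│ │ │   │   │   │   │ │↳ ↓│   │
│ ╵ │ ╶─┼─╴ ├─╴ │ ╷ └─┼─╴ │ ╶─┤
│   │   │   │   │ │   │↓ ↲│   │
│ ╶─┤ ╷ │ ┌─┘ ╷ │ └─┐ │ ╶─┼─╴ │
│   │ │ │ │   │ │   │ │↳ ↓│   │
├─┐ ├─┘ │ │ ╷ ├─┴─╴ │ └─┐ └─┐ │
│ │ │   │ │ │ │     │   │↳ ↓│ │
│ │ ╵ ┌─┘ │ │ │ ╶───┴─┐ │ ╷ │ │
│ │   │   │ │ │       │ │ │↓│ │
│ └───┘ ┌─┘ ├─┴─────┐ │ └─┤ └─┤
│       │   │       │ │   │↳ ↓│
│ ╶─┬───┤ ╶─┘ ┌─╴ ╷ │ ├─╴ └─┐ │
│   │   │     │   │ │ │     │↓│
├─╴ ╵ ╷ └─────┘ ┌─┘ │ └─┬─╴ ╵ │
│     │         │   │   │    B│
└─────┴─────────┴───┴───┴─────┘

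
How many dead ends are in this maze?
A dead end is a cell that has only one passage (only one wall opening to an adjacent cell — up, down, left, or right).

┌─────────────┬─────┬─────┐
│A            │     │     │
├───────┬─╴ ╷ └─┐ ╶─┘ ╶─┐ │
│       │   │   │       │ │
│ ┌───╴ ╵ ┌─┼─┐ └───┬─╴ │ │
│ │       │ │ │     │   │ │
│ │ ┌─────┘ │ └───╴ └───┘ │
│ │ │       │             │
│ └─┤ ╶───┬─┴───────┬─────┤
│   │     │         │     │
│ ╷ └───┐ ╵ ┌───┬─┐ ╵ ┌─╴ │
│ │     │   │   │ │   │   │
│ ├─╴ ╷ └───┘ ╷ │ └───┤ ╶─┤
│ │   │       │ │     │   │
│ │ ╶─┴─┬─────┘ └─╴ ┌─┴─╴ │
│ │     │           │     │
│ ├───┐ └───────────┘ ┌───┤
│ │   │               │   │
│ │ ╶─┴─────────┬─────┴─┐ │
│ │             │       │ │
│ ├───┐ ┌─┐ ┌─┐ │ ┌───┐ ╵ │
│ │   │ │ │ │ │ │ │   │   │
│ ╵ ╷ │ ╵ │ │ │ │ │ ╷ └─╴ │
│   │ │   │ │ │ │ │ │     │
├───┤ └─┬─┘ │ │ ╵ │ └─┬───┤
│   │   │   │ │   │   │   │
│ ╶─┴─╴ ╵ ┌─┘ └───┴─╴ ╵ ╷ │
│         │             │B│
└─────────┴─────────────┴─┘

Checking each cell for number of passages:

Dead ends found at positions:
  (0, 0)
  (0, 7)
  (0, 9)
  (2, 5)
  (2, 6)
  (2, 10)
  (3, 1)
  (5, 8)
  (6, 10)
  (7, 4)
  (8, 2)
  (8, 11)
  (10, 4)
  (10, 6)
  (12, 1)
  (13, 5)
  (13, 12)
Total dead ends: 17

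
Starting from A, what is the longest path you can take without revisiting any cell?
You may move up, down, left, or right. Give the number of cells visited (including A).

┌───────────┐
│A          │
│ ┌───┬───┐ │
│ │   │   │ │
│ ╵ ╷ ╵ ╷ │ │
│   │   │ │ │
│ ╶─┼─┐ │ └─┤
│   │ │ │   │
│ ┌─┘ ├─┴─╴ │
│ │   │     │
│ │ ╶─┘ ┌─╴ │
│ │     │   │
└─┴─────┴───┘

Finding longest simple path using DFS:
Start: (0, 0)
Longest path visits 22 cells
Path: A → down → down → right → up → right → down → right → up → right → down → down → right → down → left → left → down → left → left → up → right → up

Solution:

┌───────────┐
│A          │
│ ┌───┬───┐ │
│↓│↱ ↓│↱ ↓│ │
│ ╵ ╷ ╵ ╷ │ │
│↳ ↑│↳ ↑│↓│ │
│ ╶─┼─┐ │ └─┤
│   │B│ │↳ ↓│
│ ┌─┘ ├─┴─╴ │
│ │↱ ↑│↓ ← ↲│
│ │ ╶─┘ ┌─╴ │
│ │↑ ← ↲│   │
└─┴─────┴───┘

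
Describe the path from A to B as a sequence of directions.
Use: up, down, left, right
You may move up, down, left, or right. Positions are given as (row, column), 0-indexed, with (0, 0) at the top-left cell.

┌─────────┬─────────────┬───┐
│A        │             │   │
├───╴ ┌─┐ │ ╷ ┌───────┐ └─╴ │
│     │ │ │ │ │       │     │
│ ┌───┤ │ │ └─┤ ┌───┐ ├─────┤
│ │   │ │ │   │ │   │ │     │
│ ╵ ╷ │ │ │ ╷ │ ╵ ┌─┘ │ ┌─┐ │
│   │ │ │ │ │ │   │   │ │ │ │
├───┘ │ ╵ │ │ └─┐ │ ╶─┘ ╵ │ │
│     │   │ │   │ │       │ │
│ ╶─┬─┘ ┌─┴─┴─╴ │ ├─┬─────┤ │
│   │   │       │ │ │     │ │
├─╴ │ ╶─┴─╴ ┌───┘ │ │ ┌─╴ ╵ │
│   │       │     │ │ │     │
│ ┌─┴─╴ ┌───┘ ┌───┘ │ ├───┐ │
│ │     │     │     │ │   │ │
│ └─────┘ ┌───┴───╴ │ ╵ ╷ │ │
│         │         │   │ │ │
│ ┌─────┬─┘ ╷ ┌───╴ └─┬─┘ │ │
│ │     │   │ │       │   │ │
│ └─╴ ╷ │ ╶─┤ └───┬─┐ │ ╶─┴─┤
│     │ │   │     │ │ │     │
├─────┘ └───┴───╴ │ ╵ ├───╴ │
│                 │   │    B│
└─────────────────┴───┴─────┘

Finding the path and converting it to directions:
Path through cells: (0,0) → (0,1) → (0,2) → (1,2) → (1,1) → (1,0) → (2,0) → (3,0) → (3,1) → (2,1) → (2,2) → (3,2) → (4,2) → (4,1) → (4,0) → (5,0) → (5,1) → (6,1) → (6,0) → (7,0) → (8,0) → (8,1) → (8,2) → (8,3) → (8,4) → (7,4) → (7,5) → (7,6) → (6,6) → (6,7) → (6,8) → (5,8) → (4,8) → (3,8) → (3,7) → (2,7) → (1,7) → (1,8) → (1,9) → (1,10) → (2,10) → (3,10) → (3,9) → (4,9) → (4,10) → (4,11) → (3,11) → (2,11) → (2,12) → (2,13) → (3,13) → (4,13) → (5,13) → (6,13) → (6,12) → (5,12) → (5,11) → (5,10) → (6,10) → (7,10) → (8,10) → (8,11) → (7,11) → (7,12) → (8,12) → (9,12) → (9,11) → (10,11) → (10,12) → (10,13) → (11,13)
Directions: right, right, down, left, left, down, down, right, up, right, down, down, left, left, down, right, down, left, down, down, right, right, right, right, up, right, right, up, right, right, up, up, up, left, up, up, right, right, right, down, down, left, down, right, right, up, up, right, right, down, down, down, down, left, up, left, left, down, down, down, right, up, right, down, down, left, down, right, right, down

Solution:

┌─────────┬─────────────┬───┐
│A → ↓    │             │   │
├───╴ ┌─┐ │ ╷ ┌───────┐ └─╴ │
│↓ ← ↲│ │ │ │ │↱ → → ↓│     │
│ ┌───┤ │ │ └─┤ ┌───┐ ├─────┤
│↓│↱ ↓│ │ │   │↑│   │↓│↱ → ↓│
│ ╵ ╷ │ │ │ ╷ │ ╵ ┌─┘ │ ┌─┐ │
│↳ ↑│↓│ │ │ │ │↑ ↰│↓ ↲│↑│ │↓│
├───┘ │ ╵ │ │ └─┐ │ ╶─┘ ╵ │ │
│↓ ← ↲│   │ │   │↑│↳ → ↑  │↓│
│ ╶─┬─┘ ┌─┴─┴─╴ │ ├─┬─────┤ │
│↳ ↓│   │       │↑│ │↓ ← ↰│↓│
├─╴ │ ╶─┴─╴ ┌───┘ │ │ ┌─╴ ╵ │
│↓ ↲│       │↱ → ↑│ │↓│  ↑ ↲│
│ ┌─┴─╴ ┌───┘ ┌───┘ │ ├───┐ │
│↓│     │↱ → ↑│     │↓│↱ ↓│ │
│ └─────┘ ┌───┴───╴ │ ╵ ╷ │ │
│↳ → → → ↑│         │↳ ↑│↓│ │
│ ┌─────┬─┘ ╷ ┌───╴ └─┬─┘ │ │
│ │     │   │ │       │↓ ↲│ │
│ └─╴ ╷ │ ╶─┤ └───┬─┐ │ ╶─┴─┤
│     │ │   │     │ │ │↳ → ↓│
├─────┘ └───┴───╴ │ ╵ ├───╴ │
│                 │   │    B│
└─────────────────┴───┴─────┘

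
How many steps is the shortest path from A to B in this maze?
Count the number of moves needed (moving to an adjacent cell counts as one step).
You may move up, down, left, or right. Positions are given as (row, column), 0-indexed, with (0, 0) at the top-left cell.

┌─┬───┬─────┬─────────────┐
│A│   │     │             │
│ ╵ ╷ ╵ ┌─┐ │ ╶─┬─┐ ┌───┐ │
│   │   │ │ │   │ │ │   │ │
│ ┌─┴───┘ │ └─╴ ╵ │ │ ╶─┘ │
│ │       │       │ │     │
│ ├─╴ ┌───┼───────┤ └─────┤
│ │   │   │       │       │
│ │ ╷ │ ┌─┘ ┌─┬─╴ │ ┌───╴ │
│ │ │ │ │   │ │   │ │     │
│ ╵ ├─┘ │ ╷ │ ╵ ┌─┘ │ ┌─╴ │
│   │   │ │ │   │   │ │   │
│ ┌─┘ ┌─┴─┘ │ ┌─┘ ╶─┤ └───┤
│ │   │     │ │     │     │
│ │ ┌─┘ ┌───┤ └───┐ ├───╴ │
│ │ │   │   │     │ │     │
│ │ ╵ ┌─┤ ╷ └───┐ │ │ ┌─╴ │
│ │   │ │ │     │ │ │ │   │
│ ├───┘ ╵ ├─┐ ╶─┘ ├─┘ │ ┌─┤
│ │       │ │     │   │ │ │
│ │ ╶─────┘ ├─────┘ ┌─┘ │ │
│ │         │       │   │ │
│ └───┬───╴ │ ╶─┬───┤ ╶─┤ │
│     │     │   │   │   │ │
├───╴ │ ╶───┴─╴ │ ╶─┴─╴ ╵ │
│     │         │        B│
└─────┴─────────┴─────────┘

Using BFS to find shortest path:
Start: (0, 0), End: (12, 12)
Path found:
(0,0) → (1,0) → (1,1) → (0,1) → (0,2) → (1,2) → (1,3) → (0,3) → (0,4) → (0,5) → (1,5) → (2,5) → (2,6) → (2,7) → (1,7) → (1,6) → (0,6) → (0,7) → (0,8) → (0,9) → (1,9) → (2,9) → (3,9) → (3,10) → (3,11) → (3,12) → (4,12) → (4,11) → (4,10) → (5,10) → (6,10) → (6,11) → (6,12) → (7,12) → (8,12) → (8,11) → (9,11) → (10,11) → (10,10) → (11,10) → (11,11) → (12,11) → (12,12)
Number of steps: 42

Solution:

┌─┬───┬─────┬─────────────┐
│A│↱ ↓│↱ → ↓│↱ → → ↓      │
│ ╵ ╷ ╵ ┌─┐ │ ╶─┬─┐ ┌───┐ │
│↳ ↑│↳ ↑│ │↓│↑ ↰│ │↓│   │ │
│ ┌─┴───┘ │ └─╴ ╵ │ │ ╶─┘ │
│ │       │↳ → ↑  │↓│     │
│ ├─╴ ┌───┼───────┤ └─────┤
│ │   │   │       │↳ → → ↓│
│ │ ╷ │ ┌─┘ ┌─┬─╴ │ ┌───╴ │
│ │ │ │ │   │ │   │ │↓ ← ↲│
│ ╵ ├─┘ │ ╷ │ ╵ ┌─┘ │ ┌─╴ │
│   │   │ │ │   │   │↓│   │
│ ┌─┘ ┌─┴─┘ │ ┌─┘ ╶─┤ └───┤
│ │   │     │ │     │↳ → ↓│
│ │ ┌─┘ ┌───┤ └───┐ ├───╴ │
│ │ │   │   │     │ │    ↓│
│ │ ╵ ┌─┤ ╷ └───┐ │ │ ┌─╴ │
│ │   │ │ │     │ │ │ │↓ ↲│
│ ├───┘ ╵ ├─┐ ╶─┘ ├─┘ │ ┌─┤
│ │       │ │     │   │↓│ │
│ │ ╶─────┘ ├─────┘ ┌─┘ │ │
│ │         │       │↓ ↲│ │
│ └───┬───╴ │ ╶─┬───┤ ╶─┤ │
│     │     │   │   │↳ ↓│ │
├───╴ │ ╶───┴─╴ │ ╶─┴─╴ ╵ │
│     │         │      ↳ B│
└─────┴─────────┴─────────┘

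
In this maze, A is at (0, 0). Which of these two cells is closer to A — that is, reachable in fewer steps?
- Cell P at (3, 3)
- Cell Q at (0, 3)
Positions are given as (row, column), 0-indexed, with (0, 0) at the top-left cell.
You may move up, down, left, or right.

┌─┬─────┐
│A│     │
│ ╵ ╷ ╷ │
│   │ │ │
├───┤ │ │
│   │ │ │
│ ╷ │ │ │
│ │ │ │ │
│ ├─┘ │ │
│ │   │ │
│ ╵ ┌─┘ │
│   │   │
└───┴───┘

Shortest path A → P at (3, 3): 8 steps
Shortest path A → Q at (0, 3): 5 steps

Q is closer (5 steps vs 8 steps).

Path to P:

┌─┬─────┐
│A│↱ → ↓│
│ ╵ ╷ ╷ │
│↳ ↑│ │↓│
├───┤ │ │
│   │ │↓│
│ ╷ │ │ │
│ │ │ │P│
│ ├─┘ │ │
│ │   │ │
│ ╵ ┌─┘ │
│   │   │
└───┴───┘

Path to Q:

┌─┬─────┐
│A│↱ → Q│
│ ╵ ╷ ╷ │
│↳ ↑│ │ │
├───┤ │ │
│   │ │ │
│ ╷ │ │ │
│ │ │ │ │
│ ├─┘ │ │
│ │   │ │
│ ╵ ┌─┘ │
│   │   │
└───┴───┘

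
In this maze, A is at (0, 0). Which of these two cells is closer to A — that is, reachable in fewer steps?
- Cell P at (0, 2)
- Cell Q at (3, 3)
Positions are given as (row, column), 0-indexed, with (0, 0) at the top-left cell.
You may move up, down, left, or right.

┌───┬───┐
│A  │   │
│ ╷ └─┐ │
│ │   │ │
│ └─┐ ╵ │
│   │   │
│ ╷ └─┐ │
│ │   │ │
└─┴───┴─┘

Shortest path A → P at (0, 2): 8 steps
Shortest path A → Q at (3, 3): 6 steps

Q is closer (6 steps vs 8 steps).

Path to P:

┌───┬───┐
│A ↓│P ↰│
│ ╷ └─┐ │
│ │↳ ↓│↑│
│ └─┐ ╵ │
│   │↳ ↑│
│ ╷ └─┐ │
│ │   │ │
└─┴───┴─┘

Path to Q:

┌───┬───┐
│A ↓│   │
│ ╷ └─┐ │
│ │↳ ↓│ │
│ └─┐ ╵ │
│   │↳ ↓│
│ ╷ └─┐ │
│ │   │Q│
└─┴───┴─┘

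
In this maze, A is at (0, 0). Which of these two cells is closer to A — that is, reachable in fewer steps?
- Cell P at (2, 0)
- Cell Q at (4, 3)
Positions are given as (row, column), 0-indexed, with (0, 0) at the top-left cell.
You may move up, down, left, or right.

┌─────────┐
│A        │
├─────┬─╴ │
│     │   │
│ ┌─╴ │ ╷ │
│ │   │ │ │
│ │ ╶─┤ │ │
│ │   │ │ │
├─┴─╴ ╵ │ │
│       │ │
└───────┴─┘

Shortest path A → P at (2, 0): 18 steps
Shortest path A → Q at (4, 3): 9 steps

Q is closer (9 steps vs 18 steps).

Path to P:

┌─────────┐
│A → → → ↓│
├─────┬─╴ │
│↓ ← ↰│↓ ↲│
│ ┌─╴ │ ╷ │
│P│↱ ↑│↓│ │
│ │ ╶─┤ │ │
│ │↑ ↰│↓│ │
├─┴─╴ ╵ │ │
│    ↑ ↲│ │
└───────┴─┘

Path to Q:

┌─────────┐
│A → → → ↓│
├─────┬─╴ │
│     │↓ ↲│
│ ┌─╴ │ ╷ │
│ │   │↓│ │
│ │ ╶─┤ │ │
│ │   │↓│ │
├─┴─╴ ╵ │ │
│      Q│ │
└───────┴─┘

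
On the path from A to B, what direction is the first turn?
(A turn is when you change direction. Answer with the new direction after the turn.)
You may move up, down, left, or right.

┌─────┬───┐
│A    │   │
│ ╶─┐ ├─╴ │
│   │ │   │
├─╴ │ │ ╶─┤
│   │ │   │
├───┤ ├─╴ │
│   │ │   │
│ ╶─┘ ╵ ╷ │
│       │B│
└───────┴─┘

Directions: right, right, down, down, down, down, right, up, right, down
First turn direction: down

Solution:

┌─────┬───┐
│A → ↓│   │
│ ╶─┐ ├─╴ │
│   │↓│   │
├─╴ │ │ ╶─┤
│   │↓│   │
├───┤ ├─╴ │
│   │↓│↱ ↓│
│ ╶─┘ ╵ ╷ │
│    ↳ ↑│B│
└───────┴─┘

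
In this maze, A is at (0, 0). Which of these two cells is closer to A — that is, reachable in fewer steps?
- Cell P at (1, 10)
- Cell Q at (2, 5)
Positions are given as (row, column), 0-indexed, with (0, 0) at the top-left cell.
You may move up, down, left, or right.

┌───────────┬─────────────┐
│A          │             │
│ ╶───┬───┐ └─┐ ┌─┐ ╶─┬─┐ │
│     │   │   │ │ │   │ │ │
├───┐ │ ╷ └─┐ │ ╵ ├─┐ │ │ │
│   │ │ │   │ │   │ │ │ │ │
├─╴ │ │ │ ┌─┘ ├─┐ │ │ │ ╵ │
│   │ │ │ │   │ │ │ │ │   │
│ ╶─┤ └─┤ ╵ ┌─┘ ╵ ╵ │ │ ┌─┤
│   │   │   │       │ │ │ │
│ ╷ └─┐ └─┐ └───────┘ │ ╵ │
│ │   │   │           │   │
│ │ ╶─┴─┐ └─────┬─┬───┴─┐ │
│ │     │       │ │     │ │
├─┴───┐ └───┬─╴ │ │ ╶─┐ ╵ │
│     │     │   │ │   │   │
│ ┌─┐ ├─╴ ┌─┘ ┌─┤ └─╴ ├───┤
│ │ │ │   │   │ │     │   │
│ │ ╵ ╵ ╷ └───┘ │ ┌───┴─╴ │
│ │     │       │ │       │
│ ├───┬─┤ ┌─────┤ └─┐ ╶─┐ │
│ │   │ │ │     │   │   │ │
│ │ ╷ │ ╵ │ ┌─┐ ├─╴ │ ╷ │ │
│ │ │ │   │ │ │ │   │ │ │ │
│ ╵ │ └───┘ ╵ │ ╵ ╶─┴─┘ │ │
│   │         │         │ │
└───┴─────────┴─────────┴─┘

Shortest path A → P at (1, 10): 21 steps
Shortest path A → Q at (2, 5): 15 steps

Q is closer (15 steps vs 21 steps).

Path to P:

┌───────────┬─────────────┐
│A → → → → ↓│             │
│ ╶───┬───┐ └─┐ ┌─┐ ╶─┬─┐ │
│     │   │↳ ↓│ │ │  P│ │ │
├───┐ │ ╷ └─┐ │ ╵ ├─┐ │ │ │
│   │ │ │   │↓│   │ │↑│ │ │
├─╴ │ │ │ ┌─┘ ├─┐ │ │ │ ╵ │
│   │ │ │ │↓ ↲│ │ │ │↑│   │
│ ╶─┤ └─┤ ╵ ┌─┘ ╵ ╵ │ │ ┌─┤
│   │   │  ↓│       │↑│ │ │
│ ╷ └─┐ └─┐ └───────┘ │ ╵ │
│ │   │   │↳ → → → → ↑│   │
│ │ ╶─┴─┐ └─────┬─┬───┴─┐ │
│ │     │       │ │     │ │
├─┴───┐ └───┬─╴ │ │ ╶─┐ ╵ │
│     │     │   │ │   │   │
│ ┌─┐ ├─╴ ┌─┘ ┌─┤ └─╴ ├───┤
│ │ │ │   │   │ │     │   │
│ │ ╵ ╵ ╷ └───┘ │ ┌───┴─╴ │
│ │     │       │ │       │
│ ├───┬─┤ ┌─────┤ └─┐ ╶─┐ │
│ │   │ │ │     │   │   │ │
│ │ ╷ │ ╵ │ ┌─┐ ├─╴ │ ╷ │ │
│ │ │ │   │ │ │ │   │ │ │ │
│ ╵ │ └───┘ ╵ │ ╵ ╶─┴─┘ │ │
│   │         │         │ │
└───┴─────────┴─────────┴─┘

Path to Q:

┌───────────┬─────────────┐
│A → → → → ↓│             │
│ ╶───┬───┐ └─┐ ┌─┐ ╶─┬─┐ │
│     │   │↳ ↓│ │ │   │ │ │
├───┐ │ ╷ └─┐ │ ╵ ├─┐ │ │ │
│   │ │ │↱ Q│↓│   │ │ │ │ │
├─╴ │ │ │ ┌─┘ ├─┐ │ │ │ ╵ │
│   │ │ │↑│↓ ↲│ │ │ │ │   │
│ ╶─┤ └─┤ ╵ ┌─┘ ╵ ╵ │ │ ┌─┤
│   │   │↑ ↲│       │ │ │ │
│ ╷ └─┐ └─┐ └───────┘ │ ╵ │
│ │   │   │           │   │
│ │ ╶─┴─┐ └─────┬─┬───┴─┐ │
│ │     │       │ │     │ │
├─┴───┐ └───┬─╴ │ │ ╶─┐ ╵ │
│     │     │   │ │   │   │
│ ┌─┐ ├─╴ ┌─┘ ┌─┤ └─╴ ├───┤
│ │ │ │   │   │ │     │   │
│ │ ╵ ╵ ╷ └───┘ │ ┌───┴─╴ │
│ │     │       │ │       │
│ ├───┬─┤ ┌─────┤ └─┐ ╶─┐ │
│ │   │ │ │     │   │   │ │
│ │ ╷ │ ╵ │ ┌─┐ ├─╴ │ ╷ │ │
│ │ │ │   │ │ │ │   │ │ │ │
│ ╵ │ └───┘ ╵ │ ╵ ╶─┴─┘ │ │
│   │         │         │ │
└───┴─────────┴─────────┴─┘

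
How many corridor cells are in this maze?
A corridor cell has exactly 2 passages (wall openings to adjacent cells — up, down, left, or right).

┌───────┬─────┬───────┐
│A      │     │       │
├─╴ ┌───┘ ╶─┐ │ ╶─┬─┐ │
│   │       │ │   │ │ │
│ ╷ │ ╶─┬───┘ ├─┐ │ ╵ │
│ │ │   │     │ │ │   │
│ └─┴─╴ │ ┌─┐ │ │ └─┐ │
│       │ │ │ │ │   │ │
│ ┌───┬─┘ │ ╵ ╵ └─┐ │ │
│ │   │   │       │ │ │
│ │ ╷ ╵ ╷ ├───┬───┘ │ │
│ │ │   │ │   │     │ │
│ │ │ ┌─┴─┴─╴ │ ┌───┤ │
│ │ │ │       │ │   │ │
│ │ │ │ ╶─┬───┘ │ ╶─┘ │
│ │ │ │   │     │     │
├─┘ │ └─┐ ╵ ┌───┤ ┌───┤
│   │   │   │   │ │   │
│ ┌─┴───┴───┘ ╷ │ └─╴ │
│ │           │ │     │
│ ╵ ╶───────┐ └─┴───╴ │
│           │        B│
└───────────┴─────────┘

Counting cells with exactly 2 passages:
Total corridor cells: 91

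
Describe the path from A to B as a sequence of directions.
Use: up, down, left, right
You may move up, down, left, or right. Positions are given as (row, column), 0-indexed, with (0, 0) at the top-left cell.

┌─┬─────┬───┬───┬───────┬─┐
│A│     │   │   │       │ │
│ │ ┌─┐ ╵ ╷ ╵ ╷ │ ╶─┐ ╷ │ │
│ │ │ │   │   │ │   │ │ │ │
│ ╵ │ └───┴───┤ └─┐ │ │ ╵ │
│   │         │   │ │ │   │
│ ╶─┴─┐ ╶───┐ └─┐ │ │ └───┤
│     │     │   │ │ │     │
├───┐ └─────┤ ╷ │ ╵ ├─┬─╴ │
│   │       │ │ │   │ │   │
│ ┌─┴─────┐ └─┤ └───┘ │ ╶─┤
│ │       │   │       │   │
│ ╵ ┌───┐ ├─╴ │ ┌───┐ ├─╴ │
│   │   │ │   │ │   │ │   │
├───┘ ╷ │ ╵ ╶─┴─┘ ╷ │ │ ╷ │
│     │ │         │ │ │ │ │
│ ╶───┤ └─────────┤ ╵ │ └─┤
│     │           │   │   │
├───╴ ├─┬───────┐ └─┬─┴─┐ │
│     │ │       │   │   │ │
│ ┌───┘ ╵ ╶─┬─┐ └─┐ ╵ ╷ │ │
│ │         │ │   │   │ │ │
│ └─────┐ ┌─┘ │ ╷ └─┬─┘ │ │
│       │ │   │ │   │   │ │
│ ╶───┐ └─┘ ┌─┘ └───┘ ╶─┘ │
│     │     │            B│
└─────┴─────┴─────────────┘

Finding the path and converting it to directions:
Path through cells: (0,0) → (1,0) → (2,0) → (2,1) → (1,1) → (0,1) → (0,2) → (0,3) → (1,3) → (1,4) → (0,4) → (0,5) → (1,5) → (1,6) → (0,6) → (0,7) → (1,7) → (2,7) → (2,8) → (3,8) → (4,8) → (4,9) → (3,9) → (2,9) → (1,9) → (1,8) → (0,8) → (0,9) → (0,10) → (1,10) → (2,10) → (3,10) → (3,11) → (3,12) → (4,12) → (4,11) → (5,11) → (5,12) → (6,12) → (6,11) → (7,11) → (8,11) → (8,12) → (9,12) → (10,12) → (11,12) → (12,12)
Directions: down, down, right, up, up, right, right, down, right, up, right, down, right, up, right, down, down, right, down, down, right, up, up, up, left, up, right, right, down, down, down, right, right, down, left, down, right, down, left, down, down, right, down, down, down, down

Solution:

┌─┬─────┬───┬───┬───────┬─┐
│A│↱ → ↓│↱ ↓│↱ ↓│↱ → ↓  │ │
│ │ ┌─┐ ╵ ╷ ╵ ╷ │ ╶─┐ ╷ │ │
│↓│↑│ │↳ ↑│↳ ↑│↓│↑ ↰│↓│ │ │
│ ╵ │ └───┴───┤ └─┐ │ │ ╵ │
│↳ ↑│         │↳ ↓│↑│↓│   │
│ ╶─┴─┐ ╶───┐ └─┐ │ │ └───┤
│     │     │   │↓│↑│↳ → ↓│
├───┐ └─────┤ ╷ │ ╵ ├─┬─╴ │
│   │       │ │ │↳ ↑│ │↓ ↲│
│ ┌─┴─────┐ └─┤ └───┘ │ ╶─┤
│ │       │   │       │↳ ↓│
│ ╵ ┌───┐ ├─╴ │ ┌───┐ ├─╴ │
│   │   │ │   │ │   │ │↓ ↲│
├───┘ ╷ │ ╵ ╶─┴─┘ ╷ │ │ ╷ │
│     │ │         │ │ │↓│ │
│ ╶───┤ └─────────┤ ╵ │ └─┤
│     │           │   │↳ ↓│
├───╴ ├─┬───────┐ └─┬─┴─┐ │
│     │ │       │   │   │↓│
│ ┌───┘ ╵ ╶─┬─┐ └─┐ ╵ ╷ │ │
│ │         │ │   │   │ │↓│
│ └─────┐ ┌─┘ │ ╷ └─┬─┘ │ │
│       │ │   │ │   │   │↓│
│ ╶───┐ └─┘ ┌─┘ └───┘ ╶─┘ │
│     │     │            B│
└─────┴─────┴─────────────┘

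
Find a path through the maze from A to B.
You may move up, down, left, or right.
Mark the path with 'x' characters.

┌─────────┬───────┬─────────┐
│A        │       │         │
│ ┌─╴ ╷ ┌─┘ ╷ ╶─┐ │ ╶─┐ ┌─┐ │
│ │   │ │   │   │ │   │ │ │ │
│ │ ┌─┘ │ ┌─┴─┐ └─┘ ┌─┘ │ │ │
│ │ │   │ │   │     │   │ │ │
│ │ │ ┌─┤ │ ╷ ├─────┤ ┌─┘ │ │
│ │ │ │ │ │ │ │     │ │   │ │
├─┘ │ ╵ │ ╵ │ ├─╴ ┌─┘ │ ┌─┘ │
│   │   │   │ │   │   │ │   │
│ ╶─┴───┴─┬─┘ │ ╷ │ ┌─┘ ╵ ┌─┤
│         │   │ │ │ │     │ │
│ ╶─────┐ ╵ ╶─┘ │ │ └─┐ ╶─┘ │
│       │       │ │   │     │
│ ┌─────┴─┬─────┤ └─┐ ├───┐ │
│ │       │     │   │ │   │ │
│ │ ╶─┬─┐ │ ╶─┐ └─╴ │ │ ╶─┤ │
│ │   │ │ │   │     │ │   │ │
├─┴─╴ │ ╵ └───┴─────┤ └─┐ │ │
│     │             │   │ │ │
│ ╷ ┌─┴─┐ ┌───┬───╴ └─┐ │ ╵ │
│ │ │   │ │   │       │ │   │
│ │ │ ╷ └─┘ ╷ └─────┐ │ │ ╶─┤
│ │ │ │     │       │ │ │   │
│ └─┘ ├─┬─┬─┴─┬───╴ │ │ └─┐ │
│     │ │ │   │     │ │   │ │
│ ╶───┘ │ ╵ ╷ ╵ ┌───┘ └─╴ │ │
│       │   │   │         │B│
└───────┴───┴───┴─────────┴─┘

Finding the shortest path through the maze:
Path length: 60 steps
Directions: right → right → down → left → down → down → down → left → down → right → right → right → right → down → right → up → right → up → up → up → left → down → down → left → up → up → up → right → up → right → down → right → down → right → right → up → up → right → right → right → right → down → down → down → down → left → down → left → down → right → right → down → down → down → down → left → down → right → down → down

Solution:

┌─────────┬───────┬─────────┐
│A x x    │x x    │x x x x x│
│ ┌─╴ ╷ ┌─┘ ╷ ╶─┐ │ ╶─┐ ┌─┐ │
│ │x x│ │x x│x x│ │x  │ │ │x│
│ │ ┌─┘ │ ┌─┴─┐ └─┘ ┌─┘ │ │ │
│ │x│   │x│x x│x x x│   │ │x│
│ │ │ ┌─┤ │ ╷ ├─────┤ ┌─┘ │ │
│ │x│ │ │x│x│x│     │ │   │x│
├─┘ │ ╵ │ ╵ │ ├─╴ ┌─┘ │ ┌─┘ │
│x x│   │x x│x│   │   │ │x x│
│ ╶─┴───┴─┬─┘ │ ╷ │ ┌─┘ ╵ ┌─┤
│x x x x x│x x│ │ │ │  x x│ │
│ ╶─────┐ ╵ ╶─┘ │ │ └─┐ ╶─┘ │
│       │x x    │ │   │x x x│
│ ┌─────┴─┬─────┤ └─┐ ├───┐ │
│ │       │     │   │ │   │x│
│ │ ╶─┬─┐ │ ╶─┐ └─╴ │ │ ╶─┤ │
│ │   │ │ │   │     │ │   │x│
├─┴─╴ │ ╵ └───┴─────┤ └─┐ │ │
│     │             │   │ │x│
│ ╷ ┌─┴─┐ ┌───┬───╴ └─┐ │ ╵ │
│ │ │   │ │   │       │ │x x│
│ │ │ ╷ └─┘ ╷ └─────┐ │ │ ╶─┤
│ │ │ │     │       │ │ │x x│
│ └─┘ ├─┬─┬─┴─┬───╴ │ │ └─┐ │
│     │ │ │   │     │ │   │x│
│ ╶───┘ │ ╵ ╷ ╵ ┌───┘ └─╴ │ │
│       │   │   │         │B│
└───────┴───┴───┴─────────┴─┘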